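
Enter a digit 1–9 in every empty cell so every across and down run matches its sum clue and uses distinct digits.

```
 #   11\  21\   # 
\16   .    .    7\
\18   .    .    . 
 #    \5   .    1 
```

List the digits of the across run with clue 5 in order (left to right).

4, 1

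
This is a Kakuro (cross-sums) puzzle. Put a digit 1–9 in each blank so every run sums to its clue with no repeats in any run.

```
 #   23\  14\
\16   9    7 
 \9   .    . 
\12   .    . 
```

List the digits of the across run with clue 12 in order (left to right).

8 4

16 in 2 cells must be {7,9}; 23 in 3 cells must be {6,8,9}.
Given what's placed, R3C1 must be 8 to fit the 12 across and 23 down.
R3C2 = 12 − 8 = 4 completes the 12 across.
R2C1 = 23 − 17 = 6 completes the 23 down.
R2C2 = 9 − 6 = 3 completes the 9 across.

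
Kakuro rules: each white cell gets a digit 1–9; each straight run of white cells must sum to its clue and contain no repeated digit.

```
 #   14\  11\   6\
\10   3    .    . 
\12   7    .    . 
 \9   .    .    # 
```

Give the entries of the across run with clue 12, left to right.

R3C1 = 14 − 10 = 4 completes the 14 down.
R3C2 = 9 − 4 = 5 completes the 9 across.
R1C2 = 2: the only remaining digit allowed by both the 10 across and the 11 down.
R1C3 = 10 − 5 = 5 completes the 10 across.
R2C2 = 11 − 7 = 4 completes the 11 down.
R2C3 = 12 − 11 = 1 completes the 12 across.

7 4 1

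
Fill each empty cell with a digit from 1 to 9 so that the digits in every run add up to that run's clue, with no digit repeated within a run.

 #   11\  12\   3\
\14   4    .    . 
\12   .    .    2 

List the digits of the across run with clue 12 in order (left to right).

3 in 2 cells must be {1,2}.
R1C3 = 3 − 2 = 1 completes the 3 down.
R2C1 = 11 − 4 = 7 completes the 11 down.
R2C2 = 12 − 9 = 3 completes the 12 across.
R1C2 = 14 − 5 = 9 completes the 14 across.

7, 3, 2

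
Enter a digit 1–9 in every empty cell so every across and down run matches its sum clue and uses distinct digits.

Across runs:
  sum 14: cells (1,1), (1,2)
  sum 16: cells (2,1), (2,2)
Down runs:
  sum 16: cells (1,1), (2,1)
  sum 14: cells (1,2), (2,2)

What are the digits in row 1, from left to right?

16 in 2 cells must be {7,9}.
The 14 across and the 16 down share only 9, so (1,1) = 9.
(1,2) = 14 − 9 = 5 completes the 14 across.
(2,1) = 16 − 9 = 7 completes the 16 down.
(2,2) = 16 − 7 = 9 completes the 16 across.

9, 5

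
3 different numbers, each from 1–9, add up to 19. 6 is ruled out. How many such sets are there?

3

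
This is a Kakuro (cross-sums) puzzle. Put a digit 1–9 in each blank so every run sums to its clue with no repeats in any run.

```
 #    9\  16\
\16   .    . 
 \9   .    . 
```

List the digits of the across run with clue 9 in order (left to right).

16 in 2 cells must be {7,9}.
The 16 across and the 9 down share only 7, so R1C1 = 7.
R1C2 = 16 − 7 = 9 completes the 16 across.
R2C1 = 9 − 7 = 2 completes the 9 down.
R2C2 = 9 − 2 = 7 completes the 9 across.

2 7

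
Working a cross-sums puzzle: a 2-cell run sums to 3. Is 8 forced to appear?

No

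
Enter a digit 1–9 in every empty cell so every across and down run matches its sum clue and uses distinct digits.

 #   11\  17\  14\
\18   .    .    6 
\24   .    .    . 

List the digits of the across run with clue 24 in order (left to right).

24 in 3 cells must be {7,8,9}; 17 in 2 cells must be {8,9}.
R2C3 = 14 − 6 = 8 completes the 14 down.
Given what's placed, R2C2 must be 9 to fit the 24 across and 17 down.
R1C2 = 17 − 9 = 8 completes the 17 down.
R2C1 = 24 − 17 = 7 completes the 24 across.
R1C1 = 18 − 14 = 4 completes the 18 across.

7 9 8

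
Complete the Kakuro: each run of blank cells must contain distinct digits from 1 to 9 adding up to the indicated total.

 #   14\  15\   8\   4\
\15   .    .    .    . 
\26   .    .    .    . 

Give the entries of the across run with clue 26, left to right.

9 8 6 3

4 in 2 cells must be {1,3}.
Only 3 fits R2C4 under both its across sum 26 and down sum 4.
R1C4 = 4 − 3 = 1 completes the 4 down.
Given what's placed, R2C3 must be 6 to fit the 26 across and 8 down.
R1C3 = 8 − 6 = 2 completes the 8 down.
No cell is forced outright now. R2C1 can only be 8 or 9 (the digits allowed by both its 26 across and its 14 down). If R2C1 = 8: then R1C1 would have to be in {3,4,5,7,8,9} for the 15 across but in {6} for the 14 down — contradiction. So R2C1 = 9.
R1C1 = 14 − 9 = 5 completes the 14 down.
R1C2 = 15 − 8 = 7 completes the 15 across.
R2C2 = 26 − 18 = 8 completes the 26 across.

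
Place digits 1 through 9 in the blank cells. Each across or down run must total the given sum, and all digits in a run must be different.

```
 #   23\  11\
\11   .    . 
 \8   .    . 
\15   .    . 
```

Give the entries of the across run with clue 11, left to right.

8 3

23 in 3 cells must be {6,8,9}.
The 8 across and the 23 down share only 6, so R2C1 = 6.
R2C2 = 8 − 6 = 2 completes the 8 across.
Nothing is forced directly, so branch on R1C1, whose candidates are 8 or 9. If R1C1 = 9: then R1C2 would have to be in {2} for the 11 across but in {1,3,4,5,6,8} for the 11 down — contradiction. So R1C1 = 8.
R1C2 = 11 − 8 = 3 completes the 11 across.
R3C1 = 23 − 14 = 9 completes the 23 down.
R3C2 = 15 − 9 = 6 completes the 15 across.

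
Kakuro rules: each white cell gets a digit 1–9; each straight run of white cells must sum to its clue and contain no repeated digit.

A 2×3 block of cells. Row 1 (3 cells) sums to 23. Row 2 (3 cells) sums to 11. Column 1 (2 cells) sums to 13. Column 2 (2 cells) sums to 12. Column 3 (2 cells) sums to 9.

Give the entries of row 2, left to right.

7, 3, 1

23 in 3 cells must be {6,8,9}.
Nothing is forced directly, so branch on (1,2), whose candidates are 8 or 9. If (1,2) = 8: that forces (1,3) = 6, (2,2) = 4, after which (2,3) would have to be in {1,2,5,6} for the 11 across but in {3} for the 9 down — contradiction. So (1,2) = 9.
(2,2) = 12 − 9 = 3 completes the 12 down.
Nothing is forced directly, so branch on (2,1), whose candidates are 6 or 7. If (2,1) = 6: then (1,1) would have to be in {6,8} for the 23 across but in {7} for the 13 down — contradiction. So (2,1) = 7.
(1,1) = 13 − 7 = 6 completes the 13 down.
(1,3) = 23 − 15 = 8 completes the 23 across.
(2,3) = 11 − 10 = 1 completes the 11 across.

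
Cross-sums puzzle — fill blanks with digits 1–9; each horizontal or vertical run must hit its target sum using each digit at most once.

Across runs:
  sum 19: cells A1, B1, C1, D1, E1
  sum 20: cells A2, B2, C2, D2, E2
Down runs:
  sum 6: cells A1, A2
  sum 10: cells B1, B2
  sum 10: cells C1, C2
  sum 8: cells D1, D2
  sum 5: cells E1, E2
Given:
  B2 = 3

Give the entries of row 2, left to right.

5, 3, 4, 6, 2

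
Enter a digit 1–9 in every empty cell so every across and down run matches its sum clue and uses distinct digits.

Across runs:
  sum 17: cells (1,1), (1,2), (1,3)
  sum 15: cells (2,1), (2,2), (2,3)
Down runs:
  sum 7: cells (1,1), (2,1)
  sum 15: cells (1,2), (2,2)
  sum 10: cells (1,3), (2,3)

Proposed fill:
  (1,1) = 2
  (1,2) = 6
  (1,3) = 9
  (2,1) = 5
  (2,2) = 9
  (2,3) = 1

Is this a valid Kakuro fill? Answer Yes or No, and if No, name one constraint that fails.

Across: 2+6+9=17; 5+9+1=15. Down: 2+5=7; 6+9=15; 9+1=10. No digit repeats within any run.

Yes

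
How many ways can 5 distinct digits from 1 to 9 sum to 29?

8

5 distinct digits from 1–9 sum between 15 and 35.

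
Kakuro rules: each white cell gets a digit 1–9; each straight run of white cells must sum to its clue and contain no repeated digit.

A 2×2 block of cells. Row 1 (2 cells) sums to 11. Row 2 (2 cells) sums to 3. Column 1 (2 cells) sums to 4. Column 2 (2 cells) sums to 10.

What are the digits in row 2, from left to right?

3 in 2 cells must be {1,2}; 4 in 2 cells must be {1,3}.
The 11 across and the 4 down share only 3, so (1,1) = 3.
(1,2) = 11 − 3 = 8 completes the 11 across.
(2,1) = 4 − 3 = 1 completes the 4 down.
(2,2) = 3 − 1 = 2 completes the 3 across.

1 2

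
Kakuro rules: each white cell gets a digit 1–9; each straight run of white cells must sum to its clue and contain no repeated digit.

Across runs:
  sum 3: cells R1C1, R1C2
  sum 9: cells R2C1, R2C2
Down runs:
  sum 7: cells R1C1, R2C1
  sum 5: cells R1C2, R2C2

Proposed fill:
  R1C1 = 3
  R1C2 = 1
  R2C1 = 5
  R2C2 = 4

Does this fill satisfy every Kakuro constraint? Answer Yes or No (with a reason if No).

No — the down run R1C1–R2C1 sums to 8, not 7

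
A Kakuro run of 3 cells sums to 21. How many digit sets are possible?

3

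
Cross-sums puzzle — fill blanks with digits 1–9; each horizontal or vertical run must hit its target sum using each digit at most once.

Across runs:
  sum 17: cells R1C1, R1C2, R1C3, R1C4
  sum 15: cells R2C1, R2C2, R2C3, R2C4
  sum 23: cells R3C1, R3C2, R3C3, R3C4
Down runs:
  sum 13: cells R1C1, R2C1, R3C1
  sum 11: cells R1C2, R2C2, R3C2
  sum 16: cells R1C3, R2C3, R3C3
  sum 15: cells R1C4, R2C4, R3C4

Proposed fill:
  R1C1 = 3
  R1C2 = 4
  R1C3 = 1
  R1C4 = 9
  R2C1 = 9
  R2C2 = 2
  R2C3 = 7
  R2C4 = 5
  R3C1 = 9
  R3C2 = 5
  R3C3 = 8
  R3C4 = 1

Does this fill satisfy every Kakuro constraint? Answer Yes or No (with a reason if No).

No — the across run R2C1–R2C4 sums to 23, not 15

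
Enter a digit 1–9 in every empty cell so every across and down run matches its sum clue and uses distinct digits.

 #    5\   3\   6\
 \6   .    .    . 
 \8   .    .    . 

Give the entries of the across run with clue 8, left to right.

2 1 5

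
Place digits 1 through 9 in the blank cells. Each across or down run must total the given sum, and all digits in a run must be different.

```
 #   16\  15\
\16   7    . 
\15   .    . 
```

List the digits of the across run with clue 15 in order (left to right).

16 in 2 cells must be {7,9}.
R1C2 = 16 − 7 = 9 completes the 16 across.
R2C1 = 16 − 7 = 9 completes the 16 down.
R2C2 = 15 − 9 = 6 completes the 15 across.

9 6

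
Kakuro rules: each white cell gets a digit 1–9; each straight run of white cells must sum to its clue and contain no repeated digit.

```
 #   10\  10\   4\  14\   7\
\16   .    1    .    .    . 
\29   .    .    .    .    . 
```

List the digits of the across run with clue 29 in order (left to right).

6 9 1 8 5

16 in 5 cells must be {1,2,3,4,6}; 4 in 2 cells must be {1,3}.
Given what's placed, R1C3 must be 3 to fit the 16 across and 4 down.
R1C4 = 6: the only remaining digit allowed by both the 16 across and the 14 down.
R2C2 = 10 − 1 = 9 completes the 10 down.
R2C3 = 4 − 3 = 1 completes the 4 down.
R2C4 = 14 − 6 = 8 completes the 14 down.
Nothing is forced directly, so branch on R1C1, whose candidates are 2 or 4. If R1C1 = 2: that forces R1C5 = 4, after which R2C1 would have to be in {4,5,6,7} for the 29 across but in {8} for the 10 down — contradiction. So R1C1 = 4.
R1C5 = 16 − 14 = 2 completes the 16 across.
R2C1 = 10 − 4 = 6 completes the 10 down.
R2C5 = 29 − 24 = 5 completes the 29 across.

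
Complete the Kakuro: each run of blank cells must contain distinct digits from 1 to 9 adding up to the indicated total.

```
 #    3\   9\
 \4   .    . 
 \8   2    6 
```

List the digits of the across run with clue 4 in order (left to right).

4 in 2 cells must be {1,3}; 3 in 2 cells must be {1,2}.
R1C1 = 3 − 2 = 1 completes the 3 down.
R1C2 = 4 − 1 = 3 completes the 4 across.

1, 3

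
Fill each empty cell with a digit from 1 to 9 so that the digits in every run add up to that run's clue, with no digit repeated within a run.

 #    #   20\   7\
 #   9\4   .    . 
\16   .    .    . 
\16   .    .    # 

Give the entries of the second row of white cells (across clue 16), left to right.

4 in 2 cells must be {1,3}; 16 in 2 cells must be {7,9}.
The 4 across and the 20 down share only 3, so R1C2 = 3.
R1C3 = 4 − 3 = 1 completes the 4 across.
R2C3 = 7 − 1 = 6 completes the 7 down.
Intersecting the 16 across with the 9 down forces R3C1 = 7.
R3C2 = 16 − 7 = 9 completes the 16 across.
R2C1 = 9 − 7 = 2 completes the 9 down.
R2C2 = 16 − 8 = 8 completes the 16 across.

2, 8, 6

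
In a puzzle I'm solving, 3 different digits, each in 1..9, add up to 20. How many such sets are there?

3 distinct digits from 1–9 sum between 6 and 24.
Enumerating: {3,8,9}, {4,7,9}, {5,6,9}, {5,7,8}.

4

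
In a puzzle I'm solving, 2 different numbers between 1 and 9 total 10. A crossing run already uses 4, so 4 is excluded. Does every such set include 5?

Counterexample: {1,9} sums to 10 under that restriction without using 5.

No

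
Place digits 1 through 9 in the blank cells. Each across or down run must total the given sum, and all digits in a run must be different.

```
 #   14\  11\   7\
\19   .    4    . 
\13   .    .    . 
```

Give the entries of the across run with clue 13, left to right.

5 7 1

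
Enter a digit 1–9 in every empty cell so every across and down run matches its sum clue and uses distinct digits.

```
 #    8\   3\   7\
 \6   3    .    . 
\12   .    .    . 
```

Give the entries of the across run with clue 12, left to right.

6 in 3 cells must be {1,2,3}; 3 in 2 cells must be {1,2}.
R2C1 = 8 − 3 = 5 completes the 8 down.
R2C2 = 1: the only remaining digit allowed by both the 12 across and the 3 down.
R2C3 = 12 − 6 = 6 completes the 12 across.
R1C2 = 3 − 1 = 2 completes the 3 down.
R1C3 = 6 − 5 = 1 completes the 6 across.

5, 1, 6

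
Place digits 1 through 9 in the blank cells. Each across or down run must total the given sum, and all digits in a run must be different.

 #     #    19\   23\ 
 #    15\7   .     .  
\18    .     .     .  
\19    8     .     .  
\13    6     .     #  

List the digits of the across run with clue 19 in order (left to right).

8, 2, 9

23 in 3 cells must be {6,8,9}.
Intersecting the 7 across with the 23 down forces R1C3 = 6.
R2C1 = 15 − 14 = 1 completes the 15 down.
Given what's placed, R3C3 must be 9 to fit the 19 across and 23 down.
R4C2 = 13 − 6 = 7 completes the 13 across.
R1C2 = 7 − 6 = 1 completes the 7 across.
R2C3 = 23 − 15 = 8 completes the 23 down.
R3C2 = 19 − 17 = 2 completes the 19 across.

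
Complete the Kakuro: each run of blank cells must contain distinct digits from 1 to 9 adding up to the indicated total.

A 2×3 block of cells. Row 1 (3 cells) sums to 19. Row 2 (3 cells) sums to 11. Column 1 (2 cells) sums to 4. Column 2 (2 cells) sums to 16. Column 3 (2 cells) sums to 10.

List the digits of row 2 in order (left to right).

1 7 3

4 in 2 cells must be {1,3}; 16 in 2 cells must be {7,9}.
The 19 across and the 4 down share only 3, so (1,1) = 3.
(2,1) = 4 − 3 = 1 completes the 4 down.
Given what's placed, (2,2) must be 7 to fit the 11 across and 16 down.
(2,3) = 11 − 8 = 3 completes the 11 across.
(1,2) = 16 − 7 = 9 completes the 16 down.
(1,3) = 19 − 12 = 7 completes the 19 across.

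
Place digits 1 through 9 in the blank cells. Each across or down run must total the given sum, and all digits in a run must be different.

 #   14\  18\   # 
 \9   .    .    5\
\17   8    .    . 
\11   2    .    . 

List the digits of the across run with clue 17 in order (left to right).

8 7 2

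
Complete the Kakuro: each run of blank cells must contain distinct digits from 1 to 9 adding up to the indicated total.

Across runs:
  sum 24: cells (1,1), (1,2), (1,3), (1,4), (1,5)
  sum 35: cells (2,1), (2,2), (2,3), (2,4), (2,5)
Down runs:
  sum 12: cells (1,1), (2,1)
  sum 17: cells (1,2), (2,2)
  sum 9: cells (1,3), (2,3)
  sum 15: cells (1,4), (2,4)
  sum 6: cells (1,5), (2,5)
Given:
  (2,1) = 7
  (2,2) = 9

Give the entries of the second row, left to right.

7 9 6 8 5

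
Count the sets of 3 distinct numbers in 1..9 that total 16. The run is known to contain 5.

3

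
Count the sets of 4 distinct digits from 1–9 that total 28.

4 distinct digits from 1–9 sum between 10 and 30.
Enumerating: {4,7,8,9}, {5,6,8,9}.

2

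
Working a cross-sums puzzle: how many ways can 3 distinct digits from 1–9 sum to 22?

3 distinct digits from 1–9 sum between 6 and 24.
Enumerating: {5,8,9}, {6,7,9}.

2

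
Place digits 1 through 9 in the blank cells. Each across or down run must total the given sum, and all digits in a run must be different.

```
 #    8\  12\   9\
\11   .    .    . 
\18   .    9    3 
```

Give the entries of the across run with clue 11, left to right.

R1C2 = 12 − 9 = 3 completes the 12 down.
R1C3 = 9 − 3 = 6 completes the 9 down.
R2C1 = 18 − 12 = 6 completes the 18 across.
R1C1 = 11 − 9 = 2 completes the 11 across.

2 3 6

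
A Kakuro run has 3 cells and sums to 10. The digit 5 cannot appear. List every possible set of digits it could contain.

{1,2,7}; {1,3,6}

3 distinct digits from 1–9 sum between 6 and 24.
Dropping sets that contain 5.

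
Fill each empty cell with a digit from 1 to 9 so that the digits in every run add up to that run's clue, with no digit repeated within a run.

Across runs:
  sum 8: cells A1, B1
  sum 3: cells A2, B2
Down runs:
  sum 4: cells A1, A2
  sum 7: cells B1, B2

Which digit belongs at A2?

3 in 2 cells must be {1,2}; 4 in 2 cells must be {1,3}.
The 3 across and the 4 down share only 1, so A2 = 1.
B2 = 3 − 1 = 2 completes the 3 across.
A1 = 4 − 1 = 3 completes the 4 down.
B1 = 8 − 3 = 5 completes the 8 across.

1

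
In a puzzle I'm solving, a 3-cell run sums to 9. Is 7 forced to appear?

Counterexample: {1,2,6} sums to 9 without using 7.

No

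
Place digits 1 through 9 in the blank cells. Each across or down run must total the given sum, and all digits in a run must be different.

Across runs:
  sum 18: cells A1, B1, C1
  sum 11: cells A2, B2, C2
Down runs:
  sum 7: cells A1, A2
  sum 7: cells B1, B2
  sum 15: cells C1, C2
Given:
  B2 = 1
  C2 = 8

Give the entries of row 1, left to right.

B1 = 7 − 1 = 6 completes the 7 down.
C1 = 15 − 8 = 7 completes the 15 down.
A2 = 11 − 9 = 2 completes the 11 across.
A1 = 18 − 13 = 5 completes the 18 across.

5 6 7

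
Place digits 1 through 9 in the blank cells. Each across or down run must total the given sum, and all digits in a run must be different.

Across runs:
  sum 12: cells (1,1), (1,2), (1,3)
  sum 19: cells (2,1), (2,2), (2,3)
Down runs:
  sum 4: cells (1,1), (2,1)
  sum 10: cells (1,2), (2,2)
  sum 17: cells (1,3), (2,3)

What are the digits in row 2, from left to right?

4 in 2 cells must be {1,3}; 17 in 2 cells must be {8,9}.
The 19 across and the 4 down share only 3, so (2,1) = 3.
Given what's placed, (2,3) must be 9 to fit the 19 across and 17 down.
(1,1) = 4 − 3 = 1 completes the 4 down.
(1,3) = 17 − 9 = 8 completes the 17 down.
(2,2) = 19 − 12 = 7 completes the 19 across.
(1,2) = 12 − 9 = 3 completes the 12 across.

3 7 9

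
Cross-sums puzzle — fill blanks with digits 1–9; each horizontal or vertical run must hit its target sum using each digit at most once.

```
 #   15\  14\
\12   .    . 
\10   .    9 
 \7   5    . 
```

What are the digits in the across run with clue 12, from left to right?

R2C1 = 10 − 9 = 1 completes the 10 across.
R3C2 = 7 − 5 = 2 completes the 7 across.
R1C1 = 15 − 6 = 9 completes the 15 down.
R1C2 = 12 − 9 = 3 completes the 12 across.

9 3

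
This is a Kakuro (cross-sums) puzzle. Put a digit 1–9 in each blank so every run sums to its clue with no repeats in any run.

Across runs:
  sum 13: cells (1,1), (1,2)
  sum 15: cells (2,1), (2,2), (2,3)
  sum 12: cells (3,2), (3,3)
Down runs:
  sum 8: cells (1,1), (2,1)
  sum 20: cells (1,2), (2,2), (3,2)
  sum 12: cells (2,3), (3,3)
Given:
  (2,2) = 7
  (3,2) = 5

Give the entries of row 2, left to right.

(1,2) = 20 − 12 = 8 completes the 20 down.
(3,3) = 12 − 5 = 7 completes the 12 across.
(1,1) = 13 − 8 = 5 completes the 13 across.
(2,1) = 8 − 5 = 3 completes the 8 down.
(2,3) = 15 − 10 = 5 completes the 15 across.

3 7 5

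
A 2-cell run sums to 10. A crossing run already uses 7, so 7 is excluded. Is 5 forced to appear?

No

Counterexample: {1,9} sums to 10 under that restriction without using 5.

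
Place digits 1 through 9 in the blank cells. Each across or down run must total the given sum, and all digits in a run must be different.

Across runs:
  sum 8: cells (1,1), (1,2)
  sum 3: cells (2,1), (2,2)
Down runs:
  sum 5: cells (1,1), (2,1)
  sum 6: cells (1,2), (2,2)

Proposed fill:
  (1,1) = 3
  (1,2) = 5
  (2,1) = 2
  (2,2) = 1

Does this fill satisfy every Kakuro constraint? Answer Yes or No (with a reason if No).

Yes

Across: 3+5=8; 2+1=3. Down: 3+2=5; 5+1=6. No digit repeats within any run.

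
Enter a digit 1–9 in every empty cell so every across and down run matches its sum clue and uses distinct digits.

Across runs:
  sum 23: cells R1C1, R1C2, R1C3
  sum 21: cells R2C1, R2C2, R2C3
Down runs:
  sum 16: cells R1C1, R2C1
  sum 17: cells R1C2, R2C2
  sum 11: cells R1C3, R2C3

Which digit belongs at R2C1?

7

23 in 3 cells must be {6,8,9}; 16 in 2 cells must be {7,9}; 17 in 2 cells must be {8,9}.
The 23 across and the 16 down share only 9, so R1C1 = 9.
Given what's placed, R1C2 must be 8 to fit the 23 across and 17 down.
R1C3 = 23 − 17 = 6 completes the 23 across.
R2C1 = 16 − 9 = 7 completes the 16 down.
R2C2 = 17 − 8 = 9 completes the 17 down.
R2C3 = 21 − 16 = 5 completes the 21 across.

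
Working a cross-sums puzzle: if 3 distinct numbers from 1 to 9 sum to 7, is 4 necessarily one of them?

Yes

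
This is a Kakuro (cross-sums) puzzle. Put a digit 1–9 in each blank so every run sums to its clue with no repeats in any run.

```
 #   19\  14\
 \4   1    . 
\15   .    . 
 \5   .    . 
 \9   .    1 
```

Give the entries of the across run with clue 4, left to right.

1, 3

4 in 2 cells must be {1,3}.
R1C2 = 4 − 1 = 3 completes the 4 across.
R4C1 = 9 − 1 = 8 completes the 9 across.
Nothing is forced directly, so branch on R2C1, whose candidates are 6 or 7. If R2C1 = 6: then R2C2 would have to be in {9} for the 15 across but in {2,4,6,8} for the 14 down — contradiction. So R2C1 = 7.
R2C2 = 15 − 7 = 8 completes the 15 across.
R3C1 = 19 − 16 = 3 completes the 19 down.
R3C2 = 5 − 3 = 2 completes the 5 across.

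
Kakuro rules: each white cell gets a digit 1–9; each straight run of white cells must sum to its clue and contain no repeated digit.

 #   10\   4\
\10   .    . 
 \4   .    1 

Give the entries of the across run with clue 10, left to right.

4 in 2 cells must be {1,3}.
R1C2 = 4 − 1 = 3 completes the 4 down.
R2C1 = 4 − 1 = 3 completes the 4 across.
R1C1 = 10 − 3 = 7 completes the 10 across.

7, 3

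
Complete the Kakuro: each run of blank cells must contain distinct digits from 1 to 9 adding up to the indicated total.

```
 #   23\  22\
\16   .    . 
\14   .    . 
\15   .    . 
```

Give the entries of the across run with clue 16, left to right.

9, 7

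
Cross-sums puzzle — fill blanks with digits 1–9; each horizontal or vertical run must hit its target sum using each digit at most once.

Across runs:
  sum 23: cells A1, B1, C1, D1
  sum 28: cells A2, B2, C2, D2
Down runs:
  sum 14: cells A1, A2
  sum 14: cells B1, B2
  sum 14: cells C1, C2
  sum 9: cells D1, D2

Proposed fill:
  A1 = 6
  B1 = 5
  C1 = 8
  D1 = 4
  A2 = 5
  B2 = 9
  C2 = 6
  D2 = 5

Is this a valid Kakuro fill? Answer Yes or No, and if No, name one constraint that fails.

No — the down run A1–A2 sums to 11, not 14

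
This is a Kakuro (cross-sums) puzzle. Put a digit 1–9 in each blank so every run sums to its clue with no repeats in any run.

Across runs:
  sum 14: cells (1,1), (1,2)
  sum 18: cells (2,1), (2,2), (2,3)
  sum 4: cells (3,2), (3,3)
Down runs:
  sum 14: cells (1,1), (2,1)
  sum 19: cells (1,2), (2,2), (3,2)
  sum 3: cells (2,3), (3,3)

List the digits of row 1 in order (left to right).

4 in 2 cells must be {1,3}; 3 in 2 cells must be {1,2}.
The 4 across and the 19 down share only 3, so (3,2) = 3.
(3,3) = 4 − 3 = 1 completes the 4 across.
(1,2) = 9: the only remaining digit allowed by both the 14 across and the 19 down.
(2,2) = 19 − 12 = 7 completes the 19 down.
(2,3) = 3 − 1 = 2 completes the 3 down.
(1,1) = 14 − 9 = 5 completes the 14 across.
(2,1) = 18 − 9 = 9 completes the 18 across.

5, 9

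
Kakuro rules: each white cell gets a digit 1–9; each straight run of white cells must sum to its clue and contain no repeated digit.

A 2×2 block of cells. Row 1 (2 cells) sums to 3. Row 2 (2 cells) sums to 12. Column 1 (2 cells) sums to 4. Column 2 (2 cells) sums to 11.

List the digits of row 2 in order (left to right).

3 in 2 cells must be {1,2}; 4 in 2 cells must be {1,3}.
The 3 across and the 4 down share only 1, so (1,1) = 1.
(1,2) = 3 − 1 = 2 completes the 3 across.
(2,1) = 4 − 1 = 3 completes the 4 down.
(2,2) = 12 − 3 = 9 completes the 12 across.

3, 9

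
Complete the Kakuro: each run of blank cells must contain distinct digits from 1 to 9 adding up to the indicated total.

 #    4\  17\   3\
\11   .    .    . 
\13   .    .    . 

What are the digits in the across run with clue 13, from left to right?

3, 9, 1

4 in 2 cells must be {1,3}; 17 in 2 cells must be {8,9}; 3 in 2 cells must be {1,2}.
The 11 across and the 17 down share only 8, so R1C2 = 8.
R2C2 = 17 − 8 = 9 completes the 17 down.
Given what's placed, R2C3 must be 1 to fit the 13 across and 3 down.
R1C1 = 1: the only remaining digit allowed by both the 11 across and the 4 down.
R1C3 = 11 − 9 = 2 completes the 11 across.
R2C1 = 13 − 10 = 3 completes the 13 across.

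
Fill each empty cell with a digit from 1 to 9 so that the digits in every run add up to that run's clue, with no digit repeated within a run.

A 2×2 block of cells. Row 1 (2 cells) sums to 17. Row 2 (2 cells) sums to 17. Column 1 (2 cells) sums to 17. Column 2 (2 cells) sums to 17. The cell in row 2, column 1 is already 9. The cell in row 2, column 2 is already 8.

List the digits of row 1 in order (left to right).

17 in 2 cells must be {8,9}.
(1,1) = 17 − 9 = 8 completes the 17 down.
(1,2) = 17 − 8 = 9 completes the 17 across.

8 9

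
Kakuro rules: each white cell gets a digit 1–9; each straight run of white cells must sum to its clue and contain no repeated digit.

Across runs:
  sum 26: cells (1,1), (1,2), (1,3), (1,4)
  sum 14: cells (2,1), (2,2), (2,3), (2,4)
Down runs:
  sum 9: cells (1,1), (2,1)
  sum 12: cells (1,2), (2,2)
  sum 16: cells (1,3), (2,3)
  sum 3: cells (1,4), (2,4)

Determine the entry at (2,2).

4

16 in 2 cells must be {7,9}; 3 in 2 cells must be {1,2}.
Only 2 fits (1,4) under both its across sum 26 and down sum 3.
The 14 across and the 16 down share only 7, so (2,3) = 7.
(2,4) = 3 − 2 = 1 completes the 3 down.
(1,3) = 16 − 7 = 9 completes the 16 down.
(2,2) = 4: the only remaining digit allowed by both the 14 across and the 12 down.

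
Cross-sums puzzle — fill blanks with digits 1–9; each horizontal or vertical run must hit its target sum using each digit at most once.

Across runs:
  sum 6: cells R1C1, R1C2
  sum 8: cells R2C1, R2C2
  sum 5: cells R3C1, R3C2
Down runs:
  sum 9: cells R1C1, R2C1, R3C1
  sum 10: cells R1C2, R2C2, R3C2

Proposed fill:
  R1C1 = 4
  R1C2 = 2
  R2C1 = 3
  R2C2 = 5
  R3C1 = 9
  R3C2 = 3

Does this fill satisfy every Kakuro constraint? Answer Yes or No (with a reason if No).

No — the across run R3C1–R3C2 sums to 12, not 5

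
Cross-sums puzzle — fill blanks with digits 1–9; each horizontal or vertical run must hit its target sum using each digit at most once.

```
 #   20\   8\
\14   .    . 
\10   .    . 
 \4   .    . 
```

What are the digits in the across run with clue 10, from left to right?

4 in 2 cells must be {1,3}.
The 14 across and the 8 down share only 5, so R1C2 = 5.
The 4 across and the 20 down share only 3, so R3C1 = 3.
R3C2 = 4 − 3 = 1 completes the 4 across.
R1C1 = 14 − 5 = 9 completes the 14 across.
R2C1 = 20 − 12 = 8 completes the 20 down.
R2C2 = 10 − 8 = 2 completes the 10 across.

8 2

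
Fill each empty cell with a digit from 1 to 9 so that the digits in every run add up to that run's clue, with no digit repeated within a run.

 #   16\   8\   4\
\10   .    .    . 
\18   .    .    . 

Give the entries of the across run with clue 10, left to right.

16 in 2 cells must be {7,9}; 4 in 2 cells must be {1,3}.
The 10 across and the 16 down share only 7, so R1C1 = 7.
Given what's placed, R1C3 must be 1 to fit the 10 across and 4 down.
R2C1 = 16 − 7 = 9 completes the 16 down.
R2C3 = 4 − 1 = 3 completes the 4 down.
R1C2 = 10 − 8 = 2 completes the 10 across.
R2C2 = 18 − 12 = 6 completes the 18 across.

7, 2, 1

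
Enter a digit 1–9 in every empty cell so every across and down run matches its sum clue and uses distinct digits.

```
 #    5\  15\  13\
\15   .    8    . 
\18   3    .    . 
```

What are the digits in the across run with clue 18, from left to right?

R1C1 = 5 − 3 = 2 completes the 5 down.
R1C3 = 15 − 10 = 5 completes the 15 across.
R2C2 = 15 − 8 = 7 completes the 15 down.
R2C3 = 18 − 10 = 8 completes the 18 across.

3 7 8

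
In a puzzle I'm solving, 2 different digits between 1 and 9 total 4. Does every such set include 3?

The only way to make 4 from 2 distinct digits is {1,3}, which contains 3.

Yes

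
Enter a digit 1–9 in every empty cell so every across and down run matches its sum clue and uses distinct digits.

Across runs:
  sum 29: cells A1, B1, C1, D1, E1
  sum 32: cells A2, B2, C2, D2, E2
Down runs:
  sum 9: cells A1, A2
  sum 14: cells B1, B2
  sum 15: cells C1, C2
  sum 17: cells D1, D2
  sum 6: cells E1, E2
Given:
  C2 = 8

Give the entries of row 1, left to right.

17 in 2 cells must be {8,9}.
C1 = 15 − 8 = 7 completes the 15 down.
Given what's placed, D2 must be 9 to fit the 32 across and 17 down.
D1 = 17 − 9 = 8 completes the 17 down.
Nothing is forced directly, so branch on B2, whose candidates are 5 or 6. If B2 = 6: then B1 would have to be in {1,2,3,4,5,6,9} for the 29 across but in {8} for the 14 down — contradiction. So B2 = 5.
B1 = 14 − 5 = 9 completes the 14 down.
E2 = 4: the only remaining digit allowed by both the 32 across and the 6 down.
E1 = 6 − 4 = 2 completes the 6 down.
A2 = 32 − 26 = 6 completes the 32 across.
A1 = 29 − 26 = 3 completes the 29 across.

3 9 7 8 2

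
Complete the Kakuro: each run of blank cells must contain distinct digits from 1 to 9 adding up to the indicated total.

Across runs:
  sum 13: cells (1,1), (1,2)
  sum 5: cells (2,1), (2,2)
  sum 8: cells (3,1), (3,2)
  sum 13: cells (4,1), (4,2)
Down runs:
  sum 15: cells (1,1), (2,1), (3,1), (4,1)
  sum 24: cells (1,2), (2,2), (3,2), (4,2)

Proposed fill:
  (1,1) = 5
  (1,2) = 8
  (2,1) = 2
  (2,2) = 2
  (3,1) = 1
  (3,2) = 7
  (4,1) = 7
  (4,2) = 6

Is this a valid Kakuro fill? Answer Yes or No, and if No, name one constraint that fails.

No — the down run (1,2)–(4,2) sums to 23, not 24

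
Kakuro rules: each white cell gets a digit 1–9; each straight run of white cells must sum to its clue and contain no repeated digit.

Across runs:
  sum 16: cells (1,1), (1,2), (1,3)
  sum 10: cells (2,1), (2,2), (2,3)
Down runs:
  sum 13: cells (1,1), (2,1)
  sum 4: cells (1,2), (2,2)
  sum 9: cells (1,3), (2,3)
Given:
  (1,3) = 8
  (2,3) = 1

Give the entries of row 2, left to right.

4 in 2 cells must be {1,3}.
(2,2) = 3: the only remaining digit allowed by both the 10 across and the 4 down.
(1,2) = 4 − 3 = 1 completes the 4 down.
(2,1) = 10 − 4 = 6 completes the 10 across.
(1,1) = 16 − 9 = 7 completes the 16 across.

6 3 1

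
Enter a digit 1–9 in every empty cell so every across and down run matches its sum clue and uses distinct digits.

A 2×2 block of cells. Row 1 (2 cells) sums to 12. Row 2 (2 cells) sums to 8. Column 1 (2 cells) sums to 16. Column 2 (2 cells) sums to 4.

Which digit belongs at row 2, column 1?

7

16 in 2 cells must be {7,9}; 4 in 2 cells must be {1,3}.
The 12 across and the 4 down share only 3, so (1,2) = 3.
The 8 across and the 16 down share only 7, so (2,1) = 7.
(2,2) = 8 − 7 = 1 completes the 8 across.
(1,1) = 12 − 3 = 9 completes the 12 across.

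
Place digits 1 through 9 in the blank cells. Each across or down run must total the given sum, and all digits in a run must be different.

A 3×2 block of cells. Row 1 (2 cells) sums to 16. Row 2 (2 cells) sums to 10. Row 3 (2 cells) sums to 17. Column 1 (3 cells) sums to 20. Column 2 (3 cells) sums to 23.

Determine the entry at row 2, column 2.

16 in 2 cells must be {7,9}; 17 in 2 cells must be {8,9}; 23 in 3 cells must be {6,8,9}.
The 16 across and the 23 down share only 9, so (1,2) = 9.
Given what's placed, (3,2) must be 8 to fit the 17 across and 23 down.
(1,1) = 16 − 9 = 7 completes the 16 across.
(2,2) = 23 − 17 = 6 completes the 23 down.
(3,1) = 17 − 8 = 9 completes the 17 across.
(2,1) = 10 − 6 = 4 completes the 10 across.

6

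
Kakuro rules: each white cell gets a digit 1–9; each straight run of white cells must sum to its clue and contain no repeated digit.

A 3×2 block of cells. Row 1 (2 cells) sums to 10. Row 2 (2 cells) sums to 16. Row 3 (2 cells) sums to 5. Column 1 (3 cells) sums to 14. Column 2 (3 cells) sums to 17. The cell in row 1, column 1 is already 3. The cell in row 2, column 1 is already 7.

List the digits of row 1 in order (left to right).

3 7

16 in 2 cells must be {7,9}.
(1,2) = 10 − 3 = 7 completes the 10 across.
(2,2) = 16 − 7 = 9 completes the 16 across.
(3,1) = 14 − 10 = 4 completes the 14 down.
(3,2) = 5 − 4 = 1 completes the 5 across.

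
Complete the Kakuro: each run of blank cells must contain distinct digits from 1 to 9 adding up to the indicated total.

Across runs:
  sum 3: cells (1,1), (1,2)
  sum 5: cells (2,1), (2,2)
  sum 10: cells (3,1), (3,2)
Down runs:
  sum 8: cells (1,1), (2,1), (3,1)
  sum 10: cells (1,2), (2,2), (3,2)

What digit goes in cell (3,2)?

7

3 in 2 cells must be {1,2}.
Nothing is forced directly, so branch on (1,1), whose candidates are 1 or 2. If (1,1) = 2: that forces (1,2) = 1, (2,1) = 1, (2,2) = 4, after which (3,1) would have to be in {1,2,3,4,6,7,8,9} for the 10 across but in {5} for the 8 down — contradiction. So (1,1) = 1.
(1,2) = 3 − 1 = 2 completes the 3 across.
Nothing is forced directly, so branch on (2,2), whose candidates are 1 or 3. If (2,2) = 3: that forces (2,1) = 2, after which (3,1) would have to be in {1,2,3,4,6,7,8,9} for the 10 across but in {5} for the 8 down — contradiction. So (2,2) = 1.
(2,1) = 5 − 1 = 4 completes the 5 across.
(3,1) = 8 − 5 = 3 completes the 8 down.
(3,2) = 10 − 3 = 7 completes the 10 across.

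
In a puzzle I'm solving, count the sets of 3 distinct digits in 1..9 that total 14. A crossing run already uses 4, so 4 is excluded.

3 distinct digits from 1–9 sum between 6 and 24.
Dropping sets that contain 4.
Enumerating: {1,5,8}, {1,6,7}, {2,3,9}, {2,5,7}, {3,5,6}.

5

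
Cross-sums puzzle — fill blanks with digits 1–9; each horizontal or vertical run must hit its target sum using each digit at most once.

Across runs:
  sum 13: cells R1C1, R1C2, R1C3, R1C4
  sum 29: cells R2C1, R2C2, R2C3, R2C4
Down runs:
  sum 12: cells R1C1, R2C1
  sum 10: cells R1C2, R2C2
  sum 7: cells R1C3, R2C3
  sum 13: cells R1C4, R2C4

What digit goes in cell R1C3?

2

29 in 4 cells must be {5,7,8,9}.
Only 5 fits R2C3 under both its across sum 29 and down sum 7.
R1C3 = 7 − 5 = 2 completes the 7 down.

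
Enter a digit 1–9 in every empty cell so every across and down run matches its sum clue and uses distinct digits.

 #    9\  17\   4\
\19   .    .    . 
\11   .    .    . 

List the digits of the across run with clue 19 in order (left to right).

17 in 2 cells must be {8,9}; 4 in 2 cells must be {1,3}.
The 19 across and the 4 down share only 3, so R1C3 = 3.
The 11 across and the 17 down share only 8, so R2C2 = 8.
R2C3 = 4 − 3 = 1 completes the 4 down.
R1C1 = 7: the only remaining digit allowed by both the 19 across and the 9 down.
R1C2 = 19 − 10 = 9 completes the 19 across.
R2C1 = 11 − 9 = 2 completes the 11 across.

7 9 3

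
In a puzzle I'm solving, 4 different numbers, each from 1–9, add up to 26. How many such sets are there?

5

4 distinct digits from 1–9 sum between 10 and 30.
Enumerating: {2,7,8,9}, {3,6,8,9}, {4,5,8,9}, {4,6,7,9}, {5,6,7,8}.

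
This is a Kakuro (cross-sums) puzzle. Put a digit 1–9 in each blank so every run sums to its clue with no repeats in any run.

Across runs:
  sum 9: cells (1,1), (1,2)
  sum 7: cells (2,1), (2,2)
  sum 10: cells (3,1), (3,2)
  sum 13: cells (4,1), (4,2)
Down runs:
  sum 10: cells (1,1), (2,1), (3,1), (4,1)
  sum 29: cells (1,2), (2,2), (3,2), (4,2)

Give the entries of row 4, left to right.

4 9

10 in 4 cells must be {1,2,3,4}; 29 in 4 cells must be {5,7,8,9}.
Only 5 fits (2,2) under both its across sum 7 and down sum 29.
The 13 across and the 10 down share only 4, so (4,1) = 4.
(4,2) = 13 − 4 = 9 completes the 13 across.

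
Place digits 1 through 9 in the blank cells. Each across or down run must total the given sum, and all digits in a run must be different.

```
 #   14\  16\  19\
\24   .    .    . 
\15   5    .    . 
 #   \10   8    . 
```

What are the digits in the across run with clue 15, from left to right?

5, 1, 9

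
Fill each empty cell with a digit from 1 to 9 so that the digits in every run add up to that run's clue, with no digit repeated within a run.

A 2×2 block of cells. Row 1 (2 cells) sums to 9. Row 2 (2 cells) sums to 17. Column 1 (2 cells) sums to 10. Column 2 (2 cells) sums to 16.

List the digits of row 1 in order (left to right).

2 7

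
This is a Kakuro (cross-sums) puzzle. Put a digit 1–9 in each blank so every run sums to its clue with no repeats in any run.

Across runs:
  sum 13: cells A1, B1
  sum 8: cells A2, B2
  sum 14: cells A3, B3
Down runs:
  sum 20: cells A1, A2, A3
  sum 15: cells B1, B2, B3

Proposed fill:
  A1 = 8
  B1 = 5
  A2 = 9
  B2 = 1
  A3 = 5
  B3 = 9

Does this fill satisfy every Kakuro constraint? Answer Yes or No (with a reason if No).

No — the down run A1–A3 sums to 22, not 20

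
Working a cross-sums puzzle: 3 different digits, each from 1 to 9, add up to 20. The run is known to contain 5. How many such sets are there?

3 distinct digits from 1–9 sum between 6 and 24.
Keeping only sets containing 5.
Enumerating: {5,6,9}, {5,7,8}.

2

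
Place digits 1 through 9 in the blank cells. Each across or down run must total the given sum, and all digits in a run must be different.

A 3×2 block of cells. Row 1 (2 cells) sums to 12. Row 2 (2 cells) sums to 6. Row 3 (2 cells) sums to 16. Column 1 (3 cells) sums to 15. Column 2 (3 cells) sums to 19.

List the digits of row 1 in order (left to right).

4, 8

16 in 2 cells must be {7,9}.
Nothing is forced directly, so branch on (2,2), whose candidates are 2 or 4 or 5. If (2,2) = 2: that forces (2,1) = 4, (3,1) = 9, after which (3,2) would have to be in {7} for the 16 across but in {8,9} for the 19 down — contradiction. If (2,2) = 5: that forces (1,2) = 8, (2,1) = 1, (3,1) = 9, after which (3,2) would have to be in {7} for the 16 across but in {6} for the 19 down — contradiction. So (2,2) = 4.
(2,1) = 6 − 4 = 2 completes the 6 across.
Nothing is forced directly, so branch on (3,1), whose candidates are 7 or 9. If (3,1) = 7: then (1,1) would have to be in {3,4,5,7,8,9} for the 12 across but in {6} for the 15 down — contradiction. So (3,1) = 9.
(1,1) = 15 − 11 = 4 completes the 15 down.
(1,2) = 12 − 4 = 8 completes the 12 across.
(3,2) = 16 − 9 = 7 completes the 16 across.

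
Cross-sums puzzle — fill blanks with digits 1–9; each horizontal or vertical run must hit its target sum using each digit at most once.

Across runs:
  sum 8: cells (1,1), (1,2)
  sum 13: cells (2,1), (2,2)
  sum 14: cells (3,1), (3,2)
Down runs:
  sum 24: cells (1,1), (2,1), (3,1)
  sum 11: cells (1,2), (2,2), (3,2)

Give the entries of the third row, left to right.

8 6

24 in 3 cells must be {7,8,9}.
The 8 across and the 24 down share only 7, so (1,1) = 7.
(1,2) = 8 − 7 = 1 completes the 8 across.
Nothing is forced directly, so branch on (2,1), whose candidates are 8 or 9. If (2,1) = 8: then (2,2) would have to be in {5} for the 13 across but in {2,3,4,6,7,8} for the 11 down — contradiction. So (2,1) = 9.
(2,2) = 13 − 9 = 4 completes the 13 across.
(3,1) = 24 − 16 = 8 completes the 24 down.
(3,2) = 14 − 8 = 6 completes the 14 across.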